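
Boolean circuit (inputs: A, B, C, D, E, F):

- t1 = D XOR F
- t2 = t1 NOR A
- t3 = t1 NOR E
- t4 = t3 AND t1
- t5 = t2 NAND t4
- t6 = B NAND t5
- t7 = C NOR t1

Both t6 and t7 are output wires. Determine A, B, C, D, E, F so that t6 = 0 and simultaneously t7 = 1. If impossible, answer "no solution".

Check with A=0, B=1, C=0, D=1, E=1, F=1:
t1 = D XOR F = 1 XOR 1 = 0
t2 = t1 NOR A = 0 NOR 0 = 1
t3 = t1 NOR E = 0 NOR 1 = 0
t4 = t3 AND t1 = 0 AND 0 = 0
t5 = t2 NAND t4 = 1 NAND 0 = 1
t6 = B NAND t5 = 1 NAND 1 = 0
t7 = C NOR t1 = 0 NOR 0 = 1
So t6 = 0 and t7 = 1.

A=0, B=1, C=0, D=1, E=1, F=1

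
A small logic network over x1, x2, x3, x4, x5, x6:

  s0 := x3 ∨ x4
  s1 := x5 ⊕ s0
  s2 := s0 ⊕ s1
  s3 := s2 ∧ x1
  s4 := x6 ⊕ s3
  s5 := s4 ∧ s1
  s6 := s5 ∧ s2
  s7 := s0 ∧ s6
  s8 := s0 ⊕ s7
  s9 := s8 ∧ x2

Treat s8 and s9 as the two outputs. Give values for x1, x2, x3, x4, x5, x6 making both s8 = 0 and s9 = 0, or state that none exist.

Check with x1=0, x2=0, x3=0, x4=0, x5=1, x6=1:
s0 = x3 ∨ x4 = 0 ∨ 0 = 0
s1 = x5 ⊕ s0 = 1 ⊕ 0 = 1
s2 = s0 ⊕ s1 = 0 ⊕ 1 = 1
s3 = s2 ∧ x1 = 1 ∧ 0 = 0
s4 = x6 ⊕ s3 = 1 ⊕ 0 = 1
s5 = s4 ∧ s1 = 1 ∧ 1 = 1
s6 = s5 ∧ s2 = 1 ∧ 1 = 1
s7 = s0 ∧ s6 = 0 ∧ 1 = 0
s8 = s0 ⊕ s7 = 0 ⊕ 0 = 0
s9 = s8 ∧ x2 = 0 ∧ 0 = 0
So s8 = 0 and s9 = 0.

x1=0, x2=0, x3=0, x4=0, x5=1, x6=1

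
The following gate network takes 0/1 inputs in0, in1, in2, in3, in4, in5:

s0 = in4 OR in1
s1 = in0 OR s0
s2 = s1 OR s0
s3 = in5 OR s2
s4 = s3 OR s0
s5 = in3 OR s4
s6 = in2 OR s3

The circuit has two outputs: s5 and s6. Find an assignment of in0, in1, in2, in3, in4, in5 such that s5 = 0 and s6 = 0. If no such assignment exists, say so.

in0=0, in1=0, in2=0, in3=0, in4=0, in5=0

Check with in0=0, in1=0, in2=0, in3=0, in4=0, in5=0:
s0 = in4 OR in1 = 0 OR 0 = 0
s1 = in0 OR s0 = 0 OR 0 = 0
s2 = s1 OR s0 = 0 OR 0 = 0
s3 = in5 OR s2 = 0 OR 0 = 0
s4 = s3 OR s0 = 0 OR 0 = 0
s5 = in3 OR s4 = 0 OR 0 = 0
s6 = in2 OR s3 = 0 OR 0 = 0
So s5 = 0 and s6 = 0.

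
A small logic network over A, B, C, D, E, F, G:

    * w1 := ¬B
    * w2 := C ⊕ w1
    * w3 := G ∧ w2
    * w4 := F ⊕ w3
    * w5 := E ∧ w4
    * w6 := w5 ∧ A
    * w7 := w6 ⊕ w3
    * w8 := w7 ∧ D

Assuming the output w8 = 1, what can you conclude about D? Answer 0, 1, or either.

w8 = w7 ∧ D must be 1, so both w7 = 1 and D = 1.
Every assignment with w8 = 1 has D = 1; there are 20 such assignment(s).

1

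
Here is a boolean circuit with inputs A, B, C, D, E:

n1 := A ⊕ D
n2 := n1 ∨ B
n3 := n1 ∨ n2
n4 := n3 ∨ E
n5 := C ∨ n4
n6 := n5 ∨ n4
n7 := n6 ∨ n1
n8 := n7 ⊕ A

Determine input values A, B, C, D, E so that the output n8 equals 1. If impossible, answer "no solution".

n8 = n7 ⊕ A must be 1, so n7 and A differ.
Check with A=0, B=0, C=1, D=0, E=0:
n1 = A ⊕ D = 0 ⊕ 0 = 0
n2 = n1 ∨ B = 0 ∨ 0 = 0
n3 = n1 ∨ n2 = 0 ∨ 0 = 0
n4 = n3 ∨ E = 0 ∨ 0 = 0
n5 = C ∨ n4 = 1 ∨ 0 = 1
n6 = n5 ∨ n4 = 1 ∨ 0 = 1
n7 = n6 ∨ n1 = 1 ∨ 0 = 1
n8 = n7 ⊕ A = 1 ⊕ 0 = 1
So n8 = 1 as required.

A=0, B=0, C=1, D=0, E=0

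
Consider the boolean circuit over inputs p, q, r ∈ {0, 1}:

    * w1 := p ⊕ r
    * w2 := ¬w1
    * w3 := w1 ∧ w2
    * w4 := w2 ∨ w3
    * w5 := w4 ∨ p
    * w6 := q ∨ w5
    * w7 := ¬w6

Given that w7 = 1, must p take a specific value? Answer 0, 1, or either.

w7 = ¬w6 must be 1, so w6 = 0.
w6 = q ∨ w5 must be 0, so both q = 0 and w5 = 0.
w5 = w4 ∨ p must be 0, so both w4 = 0 and p = 0.
Every assignment with w7 = 1 has p = 0; there are 1 such assignment(s).
  p=0, q=0, r=1

0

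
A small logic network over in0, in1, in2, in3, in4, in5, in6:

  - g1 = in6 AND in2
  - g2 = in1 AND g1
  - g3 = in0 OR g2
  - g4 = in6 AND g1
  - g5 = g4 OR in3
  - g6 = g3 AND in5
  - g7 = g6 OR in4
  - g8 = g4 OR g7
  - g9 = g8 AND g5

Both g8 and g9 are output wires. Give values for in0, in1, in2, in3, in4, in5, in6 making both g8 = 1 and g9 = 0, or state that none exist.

in0=1, in1=1, in2=1, in3=0, in4=0, in5=1, in6=0

Check with in0=1, in1=1, in2=1, in3=0, in4=0, in5=1, in6=0:
g1 = in6 AND in2 = 0 AND 1 = 0
g2 = in1 AND g1 = 1 AND 0 = 0
g3 = in0 OR g2 = 1 OR 0 = 1
g4 = in6 AND g1 = 0 AND 0 = 0
g5 = g4 OR in3 = 0 OR 0 = 0
g6 = g3 AND in5 = 1 AND 1 = 1
g7 = g6 OR in4 = 1 OR 0 = 1
g8 = g4 OR g7 = 0 OR 1 = 1
g9 = g8 AND g5 = 1 AND 0 = 0
So g8 = 1 and g9 = 0.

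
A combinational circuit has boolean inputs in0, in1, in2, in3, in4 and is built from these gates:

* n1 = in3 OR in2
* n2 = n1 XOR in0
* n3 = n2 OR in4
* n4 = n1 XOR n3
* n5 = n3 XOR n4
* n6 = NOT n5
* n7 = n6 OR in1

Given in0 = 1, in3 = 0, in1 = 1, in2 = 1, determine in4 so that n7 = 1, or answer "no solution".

in4=1

Check with in0 = 1, in3 = 0, in1 = 1, in2 = 1 and in4=1:
n1 = in3 OR in2 = 0 OR 1 = 1
n2 = n1 XOR in0 = 1 XOR 1 = 0
n3 = n2 OR in4 = 0 OR 1 = 1
n4 = n1 XOR n3 = 1 XOR 1 = 0
n5 = n3 XOR n4 = 1 XOR 0 = 1
n6 = NOT n5 = NOT 1 = 0
n7 = n6 OR in1 = 0 OR 1 = 1
So n7 = 1.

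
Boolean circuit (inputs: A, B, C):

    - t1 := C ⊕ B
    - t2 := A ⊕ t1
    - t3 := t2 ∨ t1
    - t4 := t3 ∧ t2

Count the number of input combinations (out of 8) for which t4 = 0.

t4 = t3 ∧ t2 must be 0, so at least one of t3, t2 is 0.
Satisfying assignments:
  A=0, B=0, C=0
  A=0, B=1, C=1
  A=1, B=0, C=1
  A=1, B=1, C=0

4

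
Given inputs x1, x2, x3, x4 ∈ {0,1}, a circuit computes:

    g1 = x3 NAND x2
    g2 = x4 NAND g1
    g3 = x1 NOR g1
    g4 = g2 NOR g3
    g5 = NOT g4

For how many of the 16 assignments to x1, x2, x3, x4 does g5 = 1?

g5 = NOT g4 must be 1, so g4 = 0.
Enumerating the 16 input combinations, 10 give g5 = 1 and 6 give g5 = 0.

10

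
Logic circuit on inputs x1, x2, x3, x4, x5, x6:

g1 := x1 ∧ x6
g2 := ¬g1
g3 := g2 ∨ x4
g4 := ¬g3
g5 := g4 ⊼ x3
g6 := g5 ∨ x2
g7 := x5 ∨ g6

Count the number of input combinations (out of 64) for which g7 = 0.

g7 = x5 ∨ g6 must be 0, so both x5 = 0 and g6 = 0.
g6 = g5 ∨ x2 must be 0, so both g5 = 0 and x2 = 0.
Satisfying assignments:
  x1=1, x2=0, x3=1, x4=0, x5=0, x6=1

1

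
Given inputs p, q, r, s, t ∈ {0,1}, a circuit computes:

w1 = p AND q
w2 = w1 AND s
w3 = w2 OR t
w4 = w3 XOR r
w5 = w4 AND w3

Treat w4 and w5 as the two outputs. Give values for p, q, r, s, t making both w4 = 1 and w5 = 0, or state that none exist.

Check with p=0, q=1, r=1, s=0, t=0:
w1 = p AND q = 0 AND 1 = 0
w2 = w1 AND s = 0 AND 0 = 0
w3 = w2 OR t = 0 OR 0 = 0
w4 = w3 XOR r = 0 XOR 1 = 1
w5 = w4 AND w3 = 1 AND 0 = 0
So w4 = 1 and w5 = 0.

p=0, q=1, r=1, s=0, t=0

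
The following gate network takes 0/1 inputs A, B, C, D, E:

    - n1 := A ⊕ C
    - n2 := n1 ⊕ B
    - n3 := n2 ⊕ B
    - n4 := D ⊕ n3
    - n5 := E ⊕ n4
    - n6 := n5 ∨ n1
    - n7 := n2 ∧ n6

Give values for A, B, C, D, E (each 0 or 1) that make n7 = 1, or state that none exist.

Check with A=1 B=1 C=1 D=0 E=1:
n1 = A ⊕ C = 1 ⊕ 1 = 0
n2 = n1 ⊕ B = 0 ⊕ 1 = 1
n3 = n2 ⊕ B = 1 ⊕ 1 = 0
n4 = D ⊕ n3 = 0 ⊕ 0 = 0
n5 = E ⊕ n4 = 1 ⊕ 0 = 1
n6 = n5 ∨ n1 = 1 ∨ 0 = 1
n7 = n2 ∧ n6 = 1 ∧ 1 = 1
So n7 = 1 as required.

A=1 B=1 C=1 D=0 E=1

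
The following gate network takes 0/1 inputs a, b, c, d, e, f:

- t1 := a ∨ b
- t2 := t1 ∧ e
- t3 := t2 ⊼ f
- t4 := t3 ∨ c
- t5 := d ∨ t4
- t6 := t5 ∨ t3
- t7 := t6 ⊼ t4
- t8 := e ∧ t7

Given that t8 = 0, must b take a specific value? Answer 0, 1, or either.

either

Both values of b occur among assignments with t8 = 0:
  b=0: a=0, b=0, c=0, d=0, e=0, f=0
  b=1: a=0, b=1, c=0, d=0, e=0, f=0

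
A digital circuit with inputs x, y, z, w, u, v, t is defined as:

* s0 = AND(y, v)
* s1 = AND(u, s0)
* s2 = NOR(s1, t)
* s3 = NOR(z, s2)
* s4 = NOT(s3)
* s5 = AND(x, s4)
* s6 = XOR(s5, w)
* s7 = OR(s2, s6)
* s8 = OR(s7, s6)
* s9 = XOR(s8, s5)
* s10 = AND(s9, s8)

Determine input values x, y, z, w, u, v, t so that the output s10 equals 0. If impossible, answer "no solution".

s10 = AND(s9, s8) must be 0, so at least one of s9, s8 is 0.
Check with x=1, y=1, z=1, w=0, u=0, v=1, t=0:
s0 = AND(y, v) = AND(1, 1) = 1
s1 = AND(u, s0) = AND(0, 1) = 0
s2 = NOR(s1, t) = NOR(0, 0) = 1
s3 = NOR(z, s2) = NOR(1, 1) = 0
s4 = NOT(s3) = NOT 0 = 1
s5 = AND(x, s4) = AND(1, 1) = 1
s6 = XOR(s5, w) = XOR(1, 0) = 1
s7 = OR(s2, s6) = OR(1, 1) = 1
s8 = OR(s7, s6) = OR(1, 1) = 1
s9 = XOR(s8, s5) = XOR(1, 1) = 0
s10 = AND(s9, s8) = AND(0, 1) = 0
So s10 = 0 as required.

x=1, y=1, z=1, w=0, u=0, v=1, t=0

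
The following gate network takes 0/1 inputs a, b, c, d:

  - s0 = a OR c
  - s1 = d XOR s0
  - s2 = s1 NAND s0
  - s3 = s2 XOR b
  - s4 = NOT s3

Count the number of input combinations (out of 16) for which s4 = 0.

s4 = NOT s3 must be 0, so s3 = 1.
s3 = s2 XOR b must be 1, so s2 and b differ.
Enumerating the 16 input combinations, 8 give s4 = 0 and 8 give s4 = 1.

8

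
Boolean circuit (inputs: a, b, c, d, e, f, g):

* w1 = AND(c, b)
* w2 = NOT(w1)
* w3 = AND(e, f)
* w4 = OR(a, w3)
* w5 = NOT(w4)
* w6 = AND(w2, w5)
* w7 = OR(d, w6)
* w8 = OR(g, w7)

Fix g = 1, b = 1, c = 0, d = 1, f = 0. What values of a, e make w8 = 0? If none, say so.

no solution exists

With g = 1, b = 1, c = 0, d = 1, f = 0 fixed, none of the 4 settings of a, e give w8 = 0.
For example, with a=0, e=0:
w1 = AND(c, b) = AND(0, 1) = 0
w2 = NOT(w1) = NOT 0 = 1
w3 = AND(e, f) = AND(0, 0) = 0
w4 = OR(a, w3) = OR(0, 0) = 0
w5 = NOT(w4) = NOT 0 = 1
w6 = AND(w2, w5) = AND(1, 1) = 1
w7 = OR(d, w6) = OR(1, 1) = 1
w8 = OR(g, w7) = OR(1, 1) = 1
giving w8 = 1 ≠ 0.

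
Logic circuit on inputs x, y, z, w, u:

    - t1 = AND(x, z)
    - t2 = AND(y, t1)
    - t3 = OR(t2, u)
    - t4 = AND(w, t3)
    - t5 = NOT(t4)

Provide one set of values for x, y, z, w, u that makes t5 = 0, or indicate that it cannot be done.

x=0 y=0 z=0 w=1 u=1

t5 = NOT(t4) must be 0, so t4 = 1.
t4 = AND(w, t3) must be 1, so both w = 1 and t3 = 1.
t3 = OR(t2, u) must be 1, so at least one of t2, u is 1.
Check with x=0 y=0 z=0 w=1 u=1:
t1 = AND(x, z) = AND(0, 0) = 0
t2 = AND(y, t1) = AND(0, 0) = 0
t3 = OR(t2, u) = OR(0, 1) = 1
t4 = AND(w, t3) = AND(1, 1) = 1
t5 = NOT(t4) = NOT 1 = 0
So t5 = 0 as required.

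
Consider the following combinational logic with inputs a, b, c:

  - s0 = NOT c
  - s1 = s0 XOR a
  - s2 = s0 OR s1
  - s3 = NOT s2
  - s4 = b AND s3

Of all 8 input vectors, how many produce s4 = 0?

s4 = b AND s3 must be 0, so at least one of b, s3 is 0.
Enumerating the 8 input combinations, 7 give s4 = 0 and 1 give s4 = 1.

7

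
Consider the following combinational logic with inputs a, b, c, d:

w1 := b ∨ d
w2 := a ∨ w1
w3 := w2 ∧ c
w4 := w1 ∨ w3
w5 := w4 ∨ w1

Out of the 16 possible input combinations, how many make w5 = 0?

3

w5 = w4 ∨ w1 must be 0, so both w4 = 0 and w1 = 0.
w4 = w1 ∨ w3 must be 0, so both w1 = 0 and w3 = 0.
w1 = b ∨ d must be 0, so both b = 0 and d = 0.
Satisfying assignments:
  a=0, b=0, c=0, d=0
  a=0, b=0, c=1, d=0
  a=1, b=0, c=0, d=0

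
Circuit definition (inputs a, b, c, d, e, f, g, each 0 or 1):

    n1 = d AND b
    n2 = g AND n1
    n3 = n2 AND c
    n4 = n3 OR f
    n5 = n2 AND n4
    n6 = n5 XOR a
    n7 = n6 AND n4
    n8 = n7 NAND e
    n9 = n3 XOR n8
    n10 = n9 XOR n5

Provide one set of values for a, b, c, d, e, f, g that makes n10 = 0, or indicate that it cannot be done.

n10 = n9 XOR n5 must be 0, so n9 and n5 are equal.
Check with a=1, b=1, c=0, d=1, e=0, f=1, g=1:
n1 = d AND b = 1 AND 1 = 1
n2 = g AND n1 = 1 AND 1 = 1
n3 = n2 AND c = 1 AND 0 = 0
n4 = n3 OR f = 0 OR 1 = 1
n5 = n2 AND n4 = 1 AND 1 = 1
n6 = n5 XOR a = 1 XOR 1 = 0
n7 = n6 AND n4 = 0 AND 1 = 0
n8 = n7 NAND e = 0 NAND 0 = 1
n9 = n3 XOR n8 = 0 XOR 1 = 1
n10 = n9 XOR n5 = 1 XOR 1 = 0
So n10 = 0 as required.

a=1, b=1, c=0, d=1, e=0, f=1, g=1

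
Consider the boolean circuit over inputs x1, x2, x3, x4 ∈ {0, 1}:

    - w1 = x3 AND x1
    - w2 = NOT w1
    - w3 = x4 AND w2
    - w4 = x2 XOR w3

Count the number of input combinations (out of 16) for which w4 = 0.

w4 = x2 XOR w3 must be 0, so x2 and w3 are equal.
Enumerating the 16 input combinations, 8 give w4 = 0 and 8 give w4 = 1.

8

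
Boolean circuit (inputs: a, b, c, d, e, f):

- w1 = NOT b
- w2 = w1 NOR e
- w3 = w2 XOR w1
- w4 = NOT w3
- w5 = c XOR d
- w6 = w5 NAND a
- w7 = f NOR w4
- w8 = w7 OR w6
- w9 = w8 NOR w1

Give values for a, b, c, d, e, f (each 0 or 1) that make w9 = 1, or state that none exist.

a=1, b=1, c=1, d=0, e=0, f=1

Check with a=1, b=1, c=1, d=0, e=0, f=1:
w1 = NOT b = NOT 1 = 0
w2 = w1 NOR e = 0 NOR 0 = 1
w3 = w2 XOR w1 = 1 XOR 0 = 1
w4 = NOT w3 = NOT 1 = 0
w5 = c XOR d = 1 XOR 0 = 1
w6 = w5 NAND a = 1 NAND 1 = 0
w7 = f NOR w4 = 1 NOR 0 = 0
w8 = w7 OR w6 = 0 OR 0 = 0
w9 = w8 NOR w1 = 0 NOR 0 = 1
So w9 = 1 as required.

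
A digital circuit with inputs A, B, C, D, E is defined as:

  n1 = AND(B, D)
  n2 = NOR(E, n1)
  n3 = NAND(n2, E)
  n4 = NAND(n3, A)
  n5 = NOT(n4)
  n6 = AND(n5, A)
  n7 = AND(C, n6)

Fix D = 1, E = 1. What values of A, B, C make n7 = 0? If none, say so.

Check with D = 1, E = 1 and A=0, B=0, C=0:
n1 = AND(B, D) = AND(0, 1) = 0
n2 = NOR(E, n1) = NOR(1, 0) = 0
n3 = NAND(n2, E) = NAND(0, 1) = 1
n4 = NAND(n3, A) = NAND(1, 0) = 1
n5 = NOT(n4) = NOT 1 = 0
n6 = AND(n5, A) = AND(0, 0) = 0
n7 = AND(C, n6) = AND(0, 0) = 0
So n7 = 0.

A=0 B=0 C=0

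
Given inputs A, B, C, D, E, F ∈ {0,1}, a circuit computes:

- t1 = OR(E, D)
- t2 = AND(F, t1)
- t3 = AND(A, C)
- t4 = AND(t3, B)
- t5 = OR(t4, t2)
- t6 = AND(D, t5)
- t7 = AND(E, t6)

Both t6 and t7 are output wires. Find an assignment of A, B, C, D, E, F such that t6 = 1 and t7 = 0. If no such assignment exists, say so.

A=0 B=0 C=1 D=1 E=0 F=1

Check with A=0 B=0 C=1 D=1 E=0 F=1:
t1 = OR(E, D) = OR(0, 1) = 1
t2 = AND(F, t1) = AND(1, 1) = 1
t3 = AND(A, C) = AND(0, 1) = 0
t4 = AND(t3, B) = AND(0, 0) = 0
t5 = OR(t4, t2) = OR(0, 1) = 1
t6 = AND(D, t5) = AND(1, 1) = 1
t7 = AND(E, t6) = AND(0, 1) = 0
So t6 = 1 and t7 = 0.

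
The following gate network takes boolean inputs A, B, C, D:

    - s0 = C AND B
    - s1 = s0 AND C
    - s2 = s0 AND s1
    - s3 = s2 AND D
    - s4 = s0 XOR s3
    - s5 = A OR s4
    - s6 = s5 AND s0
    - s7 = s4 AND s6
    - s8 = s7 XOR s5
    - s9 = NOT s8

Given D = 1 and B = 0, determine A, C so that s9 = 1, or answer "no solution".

A=0, C=1

s9 = NOT s8 must be 1, so s8 = 0.
Check with D = 1 and B = 0 and A=0, C=1:
s0 = C AND B = 1 AND 0 = 0
s1 = s0 AND C = 0 AND 1 = 0
s2 = s0 AND s1 = 0 AND 0 = 0
s3 = s2 AND D = 0 AND 1 = 0
s4 = s0 XOR s3 = 0 XOR 0 = 0
s5 = A OR s4 = 0 OR 0 = 0
s6 = s5 AND s0 = 0 AND 0 = 0
s7 = s4 AND s6 = 0 AND 0 = 0
s8 = s7 XOR s5 = 0 XOR 0 = 0
s9 = NOT s8 = NOT 0 = 1
So s9 = 1.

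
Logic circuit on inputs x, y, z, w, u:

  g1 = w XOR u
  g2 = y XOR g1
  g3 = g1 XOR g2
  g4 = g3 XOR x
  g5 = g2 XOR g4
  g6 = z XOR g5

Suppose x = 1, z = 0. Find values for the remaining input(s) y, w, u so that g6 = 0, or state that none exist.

g6 = z XOR g5 must be 0, so z and g5 are equal.
Check with x = 1, z = 0 and y=1, w=1, u=0:
g1 = w XOR u = 1 XOR 0 = 1
g2 = y XOR g1 = 1 XOR 1 = 0
g3 = g1 XOR g2 = 1 XOR 0 = 1
g4 = g3 XOR x = 1 XOR 1 = 0
g5 = g2 XOR g4 = 0 XOR 0 = 0
g6 = z XOR g5 = 0 XOR 0 = 0
So g6 = 0.

y=1 w=1 u=0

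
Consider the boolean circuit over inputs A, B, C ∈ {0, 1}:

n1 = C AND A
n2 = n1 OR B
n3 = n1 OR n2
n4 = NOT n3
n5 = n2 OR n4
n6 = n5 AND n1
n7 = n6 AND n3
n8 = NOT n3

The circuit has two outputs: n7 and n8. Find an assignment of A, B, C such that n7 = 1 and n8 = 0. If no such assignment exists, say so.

A=1, B=0, C=1

Check with A=1, B=0, C=1:
n1 = C AND A = 1 AND 1 = 1
n2 = n1 OR B = 1 OR 0 = 1
n3 = n1 OR n2 = 1 OR 1 = 1
n4 = NOT n3 = NOT 1 = 0
n5 = n2 OR n4 = 1 OR 0 = 1
n6 = n5 AND n1 = 1 AND 1 = 1
n7 = n6 AND n3 = 1 AND 1 = 1
n8 = NOT n3 = NOT 1 = 0
So n7 = 1 and n8 = 0.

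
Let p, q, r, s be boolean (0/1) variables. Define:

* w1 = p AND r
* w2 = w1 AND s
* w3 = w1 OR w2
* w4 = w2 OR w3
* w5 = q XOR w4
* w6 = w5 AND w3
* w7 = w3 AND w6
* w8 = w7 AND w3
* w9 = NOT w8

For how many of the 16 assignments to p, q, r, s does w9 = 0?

2

w9 = NOT w8 must be 0, so w8 = 1.
w8 = w7 AND w3 must be 1, so both w7 = 1 and w3 = 1.
Enumerating the 16 input combinations, 2 give w9 = 0 and 14 give w9 = 1.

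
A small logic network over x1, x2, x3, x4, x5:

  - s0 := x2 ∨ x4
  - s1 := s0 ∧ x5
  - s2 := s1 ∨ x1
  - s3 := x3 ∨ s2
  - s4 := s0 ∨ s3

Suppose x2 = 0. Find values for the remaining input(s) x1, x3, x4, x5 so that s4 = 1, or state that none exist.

x1=1 x3=1 x4=0 x5=0

s4 = s0 ∨ s3 must be 1, so at least one of s0, s3 is 1.
Check with x2 = 0 and x1=1, x3=1, x4=0, x5=0:
s0 = x2 ∨ x4 = 0 ∨ 0 = 0
s1 = s0 ∧ x5 = 0 ∧ 0 = 0
s2 = s1 ∨ x1 = 0 ∨ 1 = 1
s3 = x3 ∨ s2 = 1 ∨ 1 = 1
s4 = s0 ∨ s3 = 0 ∨ 1 = 1
So s4 = 1.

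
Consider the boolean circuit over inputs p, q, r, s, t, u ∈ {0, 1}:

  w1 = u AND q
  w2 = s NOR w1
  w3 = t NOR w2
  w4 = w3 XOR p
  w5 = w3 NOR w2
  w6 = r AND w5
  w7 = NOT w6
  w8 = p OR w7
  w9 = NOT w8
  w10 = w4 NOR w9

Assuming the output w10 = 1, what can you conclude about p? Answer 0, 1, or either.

Both values of p occur among assignments with w10 = 1:
  p=0: p=0, q=0, r=0, s=0, t=0, u=0
  p=1: p=1, q=0, r=0, s=1, t=0, u=0

either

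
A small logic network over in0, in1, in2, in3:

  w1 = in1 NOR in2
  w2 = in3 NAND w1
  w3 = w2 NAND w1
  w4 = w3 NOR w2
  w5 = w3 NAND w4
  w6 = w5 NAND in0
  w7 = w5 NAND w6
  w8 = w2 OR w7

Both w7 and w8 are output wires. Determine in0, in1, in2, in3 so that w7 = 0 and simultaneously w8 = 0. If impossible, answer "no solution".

in0=0, in1=0, in2=0, in3=1

Check with in0=0, in1=0, in2=0, in3=1:
w1 = in1 NOR in2 = 0 NOR 0 = 1
w2 = in3 NAND w1 = 1 NAND 1 = 0
w3 = w2 NAND w1 = 0 NAND 1 = 1
w4 = w3 NOR w2 = 1 NOR 0 = 0
w5 = w3 NAND w4 = 1 NAND 0 = 1
w6 = w5 NAND in0 = 1 NAND 0 = 1
w7 = w5 NAND w6 = 1 NAND 1 = 0
w8 = w2 OR w7 = 0 OR 0 = 0
So w7 = 0 and w8 = 0.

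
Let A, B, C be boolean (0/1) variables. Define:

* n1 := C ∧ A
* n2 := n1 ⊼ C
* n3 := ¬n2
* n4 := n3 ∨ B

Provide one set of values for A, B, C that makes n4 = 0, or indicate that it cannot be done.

n4 = n3 ∨ B must be 0, so both n3 = 0 and B = 0.
n3 = ¬n2 must be 0, so n2 = 1.
n2 = n1 ⊼ C must be 1, so at least one of n1, C is 0.
Check with A=0, B=0, C=1:
n1 = C ∧ A = 1 ∧ 0 = 0
n2 = n1 ⊼ C = 0 ⊼ 1 = 1
n3 = ¬n2 = ¬1 = 0
n4 = n3 ∨ B = 0 ∨ 0 = 0
So n4 = 0 as required.

A=0, B=0, C=1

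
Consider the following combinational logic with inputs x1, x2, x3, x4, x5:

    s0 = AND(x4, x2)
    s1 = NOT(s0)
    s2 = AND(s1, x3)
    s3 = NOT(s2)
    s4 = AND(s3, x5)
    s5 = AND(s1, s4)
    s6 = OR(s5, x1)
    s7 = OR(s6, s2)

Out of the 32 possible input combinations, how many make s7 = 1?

25

s7 = OR(s6, s2) must be 1, so at least one of s6, s2 is 1.
Enumerating the 32 input combinations, 25 give s7 = 1 and 7 give s7 = 0.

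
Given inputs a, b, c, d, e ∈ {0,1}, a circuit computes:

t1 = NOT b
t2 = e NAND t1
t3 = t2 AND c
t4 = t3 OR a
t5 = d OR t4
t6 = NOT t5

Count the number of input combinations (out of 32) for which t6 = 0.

t6 = NOT t5 must be 0, so t5 = 1.
Enumerating the 32 input combinations, 27 give t6 = 0 and 5 give t6 = 1.

27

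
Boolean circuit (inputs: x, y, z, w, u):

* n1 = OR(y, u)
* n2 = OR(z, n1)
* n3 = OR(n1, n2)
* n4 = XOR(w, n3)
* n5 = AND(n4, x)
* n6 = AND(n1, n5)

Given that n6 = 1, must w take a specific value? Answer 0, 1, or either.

n6 = AND(n1, n5) must be 1, so both n1 = 1 and n5 = 1.
Every assignment with n6 = 1 has w = 0; there are 6 such assignment(s).

0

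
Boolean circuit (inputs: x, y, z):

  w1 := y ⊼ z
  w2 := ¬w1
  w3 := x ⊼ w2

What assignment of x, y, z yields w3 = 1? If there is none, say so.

x=0, y=0, z=0

w3 = x ⊼ w2 must be 1, so at least one of x, w2 is 0.
Check with x=0, y=0, z=0:
w1 = y ⊼ z = 0 ⊼ 0 = 1
w2 = ¬w1 = ¬1 = 0
w3 = x ⊼ w2 = 0 ⊼ 0 = 1
So w3 = 1 as required.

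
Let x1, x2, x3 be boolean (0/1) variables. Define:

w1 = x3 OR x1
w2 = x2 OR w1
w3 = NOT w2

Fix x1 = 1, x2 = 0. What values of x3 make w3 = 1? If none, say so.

With x1 = 1, x2 = 0 fixed, none of the 2 settings of x3 give w3 = 1.
For example, with x3=0:
w1 = x3 OR x1 = 0 OR 1 = 1
w2 = x2 OR w1 = 0 OR 1 = 1
w3 = NOT w2 = NOT 1 = 0
giving w3 = 0 ≠ 1.

no solution exists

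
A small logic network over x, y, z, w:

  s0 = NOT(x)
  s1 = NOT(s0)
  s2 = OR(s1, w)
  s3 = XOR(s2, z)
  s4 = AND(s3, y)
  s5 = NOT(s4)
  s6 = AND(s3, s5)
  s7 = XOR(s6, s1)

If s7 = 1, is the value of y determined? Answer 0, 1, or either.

either

Both values of y occur among assignments with s7 = 1:
  y=0: x=0, y=0, z=0, w=1
  y=1: x=1, y=1, z=0, w=0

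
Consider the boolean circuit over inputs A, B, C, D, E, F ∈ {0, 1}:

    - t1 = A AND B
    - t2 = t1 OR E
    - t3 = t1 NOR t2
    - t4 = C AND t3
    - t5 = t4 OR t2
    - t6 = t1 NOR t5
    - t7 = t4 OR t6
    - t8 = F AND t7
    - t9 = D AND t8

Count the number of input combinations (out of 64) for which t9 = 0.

58

t9 = D AND t8 must be 0, so at least one of D, t8 is 0.
Enumerating the 64 input combinations, 58 give t9 = 0 and 6 give t9 = 1.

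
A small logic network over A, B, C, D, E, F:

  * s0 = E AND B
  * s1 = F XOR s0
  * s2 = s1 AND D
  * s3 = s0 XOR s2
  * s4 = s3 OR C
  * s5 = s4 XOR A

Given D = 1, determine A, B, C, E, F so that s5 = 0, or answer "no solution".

A=0 B=0 C=0 E=1 F=0

s5 = s4 XOR A must be 0, so s4 and A are equal.
Check with D = 1 and A=0, B=0, C=0, E=1, F=0:
s0 = E AND B = 1 AND 0 = 0
s1 = F XOR s0 = 0 XOR 0 = 0
s2 = s1 AND D = 0 AND 1 = 0
s3 = s0 XOR s2 = 0 XOR 0 = 0
s4 = s3 OR C = 0 OR 0 = 0
s5 = s4 XOR A = 0 XOR 0 = 0
So s5 = 0.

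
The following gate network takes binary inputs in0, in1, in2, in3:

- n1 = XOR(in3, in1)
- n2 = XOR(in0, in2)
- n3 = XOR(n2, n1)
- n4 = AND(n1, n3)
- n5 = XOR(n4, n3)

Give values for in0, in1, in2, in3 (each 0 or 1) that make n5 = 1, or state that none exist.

in0=1, in1=1, in2=0, in3=1

Check with in0=1, in1=1, in2=0, in3=1:
n1 = XOR(in3, in1) = XOR(1, 1) = 0
n2 = XOR(in0, in2) = XOR(1, 0) = 1
n3 = XOR(n2, n1) = XOR(1, 0) = 1
n4 = AND(n1, n3) = AND(0, 1) = 0
n5 = XOR(n4, n3) = XOR(0, 1) = 1
So n5 = 1 as required.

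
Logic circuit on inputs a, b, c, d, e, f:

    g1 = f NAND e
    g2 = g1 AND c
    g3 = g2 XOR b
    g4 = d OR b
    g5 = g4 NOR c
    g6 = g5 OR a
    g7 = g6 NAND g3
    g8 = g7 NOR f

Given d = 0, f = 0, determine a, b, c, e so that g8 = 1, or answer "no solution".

Check with d = 0, f = 0 and a=1, b=1, c=0, e=0:
g1 = f NAND e = 0 NAND 0 = 1
g2 = g1 AND c = 1 AND 0 = 0
g3 = g2 XOR b = 0 XOR 1 = 1
g4 = d OR b = 0 OR 1 = 1
g5 = g4 NOR c = 1 NOR 0 = 0
g6 = g5 OR a = 0 OR 1 = 1
g7 = g6 NAND g3 = 1 NAND 1 = 0
g8 = g7 NOR f = 0 NOR 0 = 1
So g8 = 1.

a=1, b=1, c=0, e=0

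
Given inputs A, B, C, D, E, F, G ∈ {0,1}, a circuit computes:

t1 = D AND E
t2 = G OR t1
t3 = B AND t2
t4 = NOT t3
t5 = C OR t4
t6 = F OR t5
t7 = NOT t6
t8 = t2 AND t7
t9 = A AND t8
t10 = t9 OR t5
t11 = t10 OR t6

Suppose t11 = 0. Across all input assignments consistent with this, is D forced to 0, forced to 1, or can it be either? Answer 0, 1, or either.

either

Both values of D occur among assignments with t11 = 0:
  D=0: A=0, B=1, C=0, D=0, E=0, F=0, G=1
  D=1: A=0, B=1, C=0, D=1, E=0, F=0, G=1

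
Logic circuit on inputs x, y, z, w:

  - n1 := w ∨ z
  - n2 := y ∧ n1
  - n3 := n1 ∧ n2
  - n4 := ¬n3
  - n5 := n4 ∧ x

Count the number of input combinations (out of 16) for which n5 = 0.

n5 = n4 ∧ x must be 0, so at least one of n4, x is 0.
Enumerating the 16 input combinations, 11 give n5 = 0 and 5 give n5 = 1.

11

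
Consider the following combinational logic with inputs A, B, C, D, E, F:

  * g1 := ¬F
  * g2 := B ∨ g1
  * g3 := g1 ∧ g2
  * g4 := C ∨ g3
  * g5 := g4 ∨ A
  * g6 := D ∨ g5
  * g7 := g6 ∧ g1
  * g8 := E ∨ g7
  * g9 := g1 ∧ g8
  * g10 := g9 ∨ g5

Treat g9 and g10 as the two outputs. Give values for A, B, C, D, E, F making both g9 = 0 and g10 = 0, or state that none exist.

A=0, B=0, C=0, D=1, E=0, F=1

Check with A=0, B=0, C=0, D=1, E=0, F=1:
g1 = ¬F = ¬1 = 0
g2 = B ∨ g1 = 0 ∨ 0 = 0
g3 = g1 ∧ g2 = 0 ∧ 0 = 0
g4 = C ∨ g3 = 0 ∨ 0 = 0
g5 = g4 ∨ A = 0 ∨ 0 = 0
g6 = D ∨ g5 = 1 ∨ 0 = 1
g7 = g6 ∧ g1 = 1 ∧ 0 = 0
g8 = E ∨ g7 = 0 ∨ 0 = 0
g9 = g1 ∧ g8 = 0 ∧ 0 = 0
g10 = g9 ∨ g5 = 0 ∨ 0 = 0
So g9 = 0 and g10 = 0.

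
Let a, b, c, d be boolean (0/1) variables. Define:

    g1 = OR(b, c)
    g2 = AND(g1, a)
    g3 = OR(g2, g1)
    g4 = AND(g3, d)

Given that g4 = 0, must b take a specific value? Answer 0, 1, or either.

either

Both values of b occur among assignments with g4 = 0:
  b=0: a=0, b=0, c=0, d=0
  b=1: a=0, b=1, c=0, d=0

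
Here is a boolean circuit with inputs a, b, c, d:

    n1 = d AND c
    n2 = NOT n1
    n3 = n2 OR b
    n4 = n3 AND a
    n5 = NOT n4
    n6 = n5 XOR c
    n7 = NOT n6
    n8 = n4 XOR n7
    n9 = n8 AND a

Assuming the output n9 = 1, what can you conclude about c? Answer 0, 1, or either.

n9 = n8 AND a must be 1, so both n8 = 1 and a = 1.
n8 = n4 XOR n7 must be 1, so n4 and n7 differ.
Every assignment with n9 = 1 has c = 1; there are 4 such assignment(s).
  a=1, b=0, c=1, d=0
  a=1, b=0, c=1, d=1
  a=1, b=1, c=1, d=0
  a=1, b=1, c=1, d=1

1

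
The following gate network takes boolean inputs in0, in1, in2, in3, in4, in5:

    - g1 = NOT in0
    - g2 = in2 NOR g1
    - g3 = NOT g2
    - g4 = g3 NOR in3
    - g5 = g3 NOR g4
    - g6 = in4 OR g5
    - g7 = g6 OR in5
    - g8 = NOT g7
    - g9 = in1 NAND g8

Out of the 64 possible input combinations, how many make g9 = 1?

g9 = in1 NAND g8 must be 1, so at least one of in1, g8 is 0.
Enumerating the 64 input combinations, 57 give g9 = 1 and 7 give g9 = 0.

57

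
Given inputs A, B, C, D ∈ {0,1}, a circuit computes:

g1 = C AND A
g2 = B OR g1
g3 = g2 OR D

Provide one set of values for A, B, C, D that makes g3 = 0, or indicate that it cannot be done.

A=0, B=0, C=1, D=0

g3 = g2 OR D must be 0, so both g2 = 0 and D = 0.
g2 = B OR g1 must be 0, so both B = 0 and g1 = 0.
g1 = C AND A must be 0, so at least one of C, A is 0.
Check with A=0, B=0, C=1, D=0:
g1 = C AND A = 1 AND 0 = 0
g2 = B OR g1 = 0 OR 0 = 0
g3 = g2 OR D = 0 OR 0 = 0
So g3 = 0 as required.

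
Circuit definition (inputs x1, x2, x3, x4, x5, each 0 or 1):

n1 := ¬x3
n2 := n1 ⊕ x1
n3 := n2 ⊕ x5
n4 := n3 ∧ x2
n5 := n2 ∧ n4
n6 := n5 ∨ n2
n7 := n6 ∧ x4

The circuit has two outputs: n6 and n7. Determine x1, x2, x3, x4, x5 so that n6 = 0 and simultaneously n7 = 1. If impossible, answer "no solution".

Across all 32 input combinations, none give both n6 = 0 and n7 = 1.

no solution exists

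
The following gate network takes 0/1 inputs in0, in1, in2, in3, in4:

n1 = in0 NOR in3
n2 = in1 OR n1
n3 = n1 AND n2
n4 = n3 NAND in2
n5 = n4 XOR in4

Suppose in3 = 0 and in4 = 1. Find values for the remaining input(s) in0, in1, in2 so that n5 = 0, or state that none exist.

in0=0, in1=1, in2=0

Check with in3 = 0 and in4 = 1 and in0=0, in1=1, in2=0:
n1 = in0 NOR in3 = 0 NOR 0 = 1
n2 = in1 OR n1 = 1 OR 1 = 1
n3 = n1 AND n2 = 1 AND 1 = 1
n4 = n3 NAND in2 = 1 NAND 0 = 1
n5 = n4 XOR in4 = 1 XOR 1 = 0
So n5 = 0.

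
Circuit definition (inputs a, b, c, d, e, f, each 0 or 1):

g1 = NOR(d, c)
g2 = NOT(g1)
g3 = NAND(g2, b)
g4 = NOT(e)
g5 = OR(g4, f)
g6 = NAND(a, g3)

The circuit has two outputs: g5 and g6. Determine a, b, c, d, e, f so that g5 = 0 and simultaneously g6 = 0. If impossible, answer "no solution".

Check with a=1 b=0 c=0 d=0 e=1 f=0:
g1 = NOR(d, c) = NOR(0, 0) = 1
g2 = NOT(g1) = NOT 1 = 0
g3 = NAND(g2, b) = NAND(0, 0) = 1
g4 = NOT(e) = NOT 1 = 0
g5 = OR(g4, f) = OR(0, 0) = 0
g6 = NAND(a, g3) = NAND(1, 1) = 0
So g5 = 0 and g6 = 0.

a=1 b=0 c=0 d=0 e=1 f=0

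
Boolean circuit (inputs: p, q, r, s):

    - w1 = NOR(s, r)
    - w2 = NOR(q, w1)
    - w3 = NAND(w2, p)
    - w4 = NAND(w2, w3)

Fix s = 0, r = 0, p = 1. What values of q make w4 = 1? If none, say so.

w4 = NAND(w2, w3) must be 1, so at least one of w2, w3 is 0.
Check with s = 0, r = 0, p = 1 and q=1:
w1 = NOR(s, r) = NOR(0, 0) = 1
w2 = NOR(q, w1) = NOR(1, 1) = 0
w3 = NAND(w2, p) = NAND(0, 1) = 1
w4 = NAND(w2, w3) = NAND(0, 1) = 1
So w4 = 1.

q=1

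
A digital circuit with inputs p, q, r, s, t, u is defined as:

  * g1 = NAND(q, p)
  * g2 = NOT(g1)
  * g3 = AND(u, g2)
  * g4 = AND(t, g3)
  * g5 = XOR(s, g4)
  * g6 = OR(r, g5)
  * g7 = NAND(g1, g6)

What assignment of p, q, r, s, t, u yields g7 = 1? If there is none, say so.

g7 = NAND(g1, g6) must be 1, so at least one of g1, g6 is 0.
Check with p=1, q=0, r=0, s=0, t=1, u=0:
g1 = NAND(q, p) = NAND(0, 1) = 1
g2 = NOT(g1) = NOT 1 = 0
g3 = AND(u, g2) = AND(0, 0) = 0
g4 = AND(t, g3) = AND(1, 0) = 0
g5 = XOR(s, g4) = XOR(0, 0) = 0
g6 = OR(r, g5) = OR(0, 0) = 0
g7 = NAND(g1, g6) = NAND(1, 0) = 1
So g7 = 1 as required.

p=1, q=0, r=0, s=0, t=1, u=0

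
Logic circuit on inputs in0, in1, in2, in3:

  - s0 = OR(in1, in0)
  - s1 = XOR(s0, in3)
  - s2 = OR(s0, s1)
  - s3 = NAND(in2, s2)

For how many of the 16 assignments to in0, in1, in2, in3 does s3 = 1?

s3 = NAND(in2, s2) must be 1, so at least one of in2, s2 is 0.
Enumerating the 16 input combinations, 9 give s3 = 1 and 7 give s3 = 0.

9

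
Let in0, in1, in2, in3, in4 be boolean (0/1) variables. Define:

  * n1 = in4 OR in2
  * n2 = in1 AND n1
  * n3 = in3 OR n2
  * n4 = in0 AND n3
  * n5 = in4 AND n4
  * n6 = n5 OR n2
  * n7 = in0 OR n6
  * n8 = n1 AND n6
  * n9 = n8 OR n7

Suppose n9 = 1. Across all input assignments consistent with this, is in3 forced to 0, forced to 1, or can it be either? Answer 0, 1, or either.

either

Both values of in3 occur among assignments with n9 = 1:
  in3=0: in0=0, in1=1, in2=0, in3=0, in4=1
  in3=1: in0=0, in1=1, in2=0, in3=1, in4=1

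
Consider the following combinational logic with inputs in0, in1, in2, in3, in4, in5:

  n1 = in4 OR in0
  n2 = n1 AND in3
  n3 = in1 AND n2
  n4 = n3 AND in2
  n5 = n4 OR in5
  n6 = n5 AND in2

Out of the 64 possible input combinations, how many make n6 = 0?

n6 = n5 AND in2 must be 0, so at least one of n5, in2 is 0.
Enumerating the 64 input combinations, 45 give n6 = 0 and 19 give n6 = 1.

45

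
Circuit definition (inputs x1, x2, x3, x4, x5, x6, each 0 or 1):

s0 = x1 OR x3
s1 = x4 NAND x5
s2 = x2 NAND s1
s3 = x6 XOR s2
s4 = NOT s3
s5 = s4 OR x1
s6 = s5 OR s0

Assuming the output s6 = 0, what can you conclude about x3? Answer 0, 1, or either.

s6 = s5 OR s0 must be 0, so both s5 = 0 and s0 = 0.
s5 = s4 OR x1 must be 0, so both s4 = 0 and x1 = 0.
s0 = x1 OR x3 must be 0, so both x1 = 0 and x3 = 0.
Every assignment with s6 = 0 has x3 = 0; there are 8 such assignment(s).

0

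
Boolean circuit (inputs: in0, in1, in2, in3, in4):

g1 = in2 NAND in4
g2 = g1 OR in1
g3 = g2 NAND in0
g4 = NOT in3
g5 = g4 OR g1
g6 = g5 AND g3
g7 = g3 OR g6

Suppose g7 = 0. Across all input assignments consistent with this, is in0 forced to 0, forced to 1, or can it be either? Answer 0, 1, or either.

1

g7 = g3 OR g6 must be 0, so both g3 = 0 and g6 = 0.
g3 = g2 NAND in0 must be 0, so both g2 = 1 and in0 = 1.
g6 = g5 AND g3 must be 0, so at least one of g5, g3 is 0.
Every assignment with g7 = 0 has in0 = 1; there are 14 such assignment(s).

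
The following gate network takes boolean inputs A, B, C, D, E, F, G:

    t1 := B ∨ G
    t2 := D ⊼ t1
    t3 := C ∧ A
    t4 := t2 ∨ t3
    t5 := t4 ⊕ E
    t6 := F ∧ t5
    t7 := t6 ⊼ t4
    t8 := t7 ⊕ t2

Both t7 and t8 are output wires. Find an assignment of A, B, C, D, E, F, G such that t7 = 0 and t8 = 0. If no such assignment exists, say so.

Check with A=1, B=1, C=1, D=1, E=0, F=1, G=1:
t1 = B ∨ G = 1 ∨ 1 = 1
t2 = D ⊼ t1 = 1 ⊼ 1 = 0
t3 = C ∧ A = 1 ∧ 1 = 1
t4 = t2 ∨ t3 = 0 ∨ 1 = 1
t5 = t4 ⊕ E = 1 ⊕ 0 = 1
t6 = F ∧ t5 = 1 ∧ 1 = 1
t7 = t6 ⊼ t4 = 1 ⊼ 1 = 0
t8 = t7 ⊕ t2 = 0 ⊕ 0 = 0
So t7 = 0 and t8 = 0.

A=1, B=1, C=1, D=1, E=0, F=1, G=1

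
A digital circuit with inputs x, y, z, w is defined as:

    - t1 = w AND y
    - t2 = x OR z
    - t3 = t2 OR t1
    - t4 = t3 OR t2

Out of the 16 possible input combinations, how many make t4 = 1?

t4 = t3 OR t2 must be 1, so at least one of t3, t2 is 1.
Enumerating the 16 input combinations, 13 give t4 = 1 and 3 give t4 = 0.

13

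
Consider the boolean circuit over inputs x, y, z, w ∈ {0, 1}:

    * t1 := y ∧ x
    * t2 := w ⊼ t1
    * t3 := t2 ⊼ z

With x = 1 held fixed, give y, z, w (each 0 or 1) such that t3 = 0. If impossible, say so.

y=0, z=1, w=1

t3 = t2 ⊼ z must be 0, so both t2 = 1 and z = 1.
t2 = w ⊼ t1 must be 1, so at least one of w, t1 is 0.
Check with x = 1 and y=0, z=1, w=1:
t1 = y ∧ x = 0 ∧ 1 = 0
t2 = w ⊼ t1 = 1 ⊼ 0 = 1
t3 = t2 ⊼ z = 1 ⊼ 1 = 0
So t3 = 0.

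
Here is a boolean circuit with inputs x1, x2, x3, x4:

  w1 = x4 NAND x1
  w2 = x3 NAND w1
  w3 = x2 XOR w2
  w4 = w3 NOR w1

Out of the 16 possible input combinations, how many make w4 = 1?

2

w4 = w3 NOR w1 must be 1, so both w3 = 0 and w1 = 0.
Enumerating the 16 input combinations, 2 give w4 = 1 and 14 give w4 = 0.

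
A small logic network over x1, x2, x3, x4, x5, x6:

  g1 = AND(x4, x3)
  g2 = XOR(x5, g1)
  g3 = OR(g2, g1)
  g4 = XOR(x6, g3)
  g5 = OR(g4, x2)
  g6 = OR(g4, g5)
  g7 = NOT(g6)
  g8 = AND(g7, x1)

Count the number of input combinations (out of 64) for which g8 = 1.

g8 = AND(g7, x1) must be 1, so both g7 = 1 and x1 = 1.
g7 = NOT(g6) must be 1, so g6 = 0.
g6 = OR(g4, g5) must be 0, so both g4 = 0 and g5 = 0.
Enumerating the 64 input combinations, 8 give g8 = 1 and 56 give g8 = 0.

8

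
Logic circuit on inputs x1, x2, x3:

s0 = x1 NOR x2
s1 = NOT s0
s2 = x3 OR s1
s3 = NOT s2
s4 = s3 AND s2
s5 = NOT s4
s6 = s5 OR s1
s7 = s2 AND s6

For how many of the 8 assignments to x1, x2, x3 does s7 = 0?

s7 = s2 AND s6 must be 0, so at least one of s2, s6 is 0.
Satisfying assignments:
  x1=0, x2=0, x3=0

1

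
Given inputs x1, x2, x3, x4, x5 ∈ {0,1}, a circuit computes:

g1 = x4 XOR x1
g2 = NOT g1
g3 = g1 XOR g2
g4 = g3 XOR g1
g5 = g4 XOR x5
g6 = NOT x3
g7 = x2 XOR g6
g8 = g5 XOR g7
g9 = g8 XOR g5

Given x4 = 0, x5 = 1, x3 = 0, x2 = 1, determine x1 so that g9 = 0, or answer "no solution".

x1=1

g9 = g8 XOR g5 must be 0, so g8 and g5 are equal.
Check with x4 = 0, x5 = 1, x3 = 0, x2 = 1 and x1=1:
g1 = x4 XOR x1 = 0 XOR 1 = 1
g2 = NOT g1 = NOT 1 = 0
g3 = g1 XOR g2 = 1 XOR 0 = 1
g4 = g3 XOR g1 = 1 XOR 1 = 0
g5 = g4 XOR x5 = 0 XOR 1 = 1
g6 = NOT x3 = NOT 0 = 1
g7 = x2 XOR g6 = 1 XOR 1 = 0
g8 = g5 XOR g7 = 1 XOR 0 = 1
g9 = g8 XOR g5 = 1 XOR 1 = 0
So g9 = 0.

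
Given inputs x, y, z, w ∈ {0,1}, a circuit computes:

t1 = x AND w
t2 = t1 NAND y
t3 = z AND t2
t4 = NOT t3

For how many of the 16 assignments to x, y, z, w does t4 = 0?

7

t4 = NOT t3 must be 0, so t3 = 1.
Enumerating the 16 input combinations, 7 give t4 = 0 and 9 give t4 = 1.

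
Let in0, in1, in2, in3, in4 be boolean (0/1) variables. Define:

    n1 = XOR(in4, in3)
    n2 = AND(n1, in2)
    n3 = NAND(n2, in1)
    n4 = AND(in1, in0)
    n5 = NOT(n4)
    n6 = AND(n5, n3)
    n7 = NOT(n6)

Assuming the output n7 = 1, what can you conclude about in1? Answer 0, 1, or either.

1

n7 = NOT(n6) must be 1, so n6 = 0.
n6 = AND(n5, n3) must be 0, so at least one of n5, n3 is 0.
Every assignment with n7 = 1 has in1 = 1; there are 10 such assignment(s).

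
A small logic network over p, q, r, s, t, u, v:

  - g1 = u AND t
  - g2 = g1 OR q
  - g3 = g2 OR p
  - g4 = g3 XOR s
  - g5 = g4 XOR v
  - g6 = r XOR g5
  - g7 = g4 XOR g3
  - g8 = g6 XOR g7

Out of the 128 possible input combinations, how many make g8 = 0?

64

g8 = g6 XOR g7 must be 0, so g6 and g7 are equal.
Enumerating the 128 input combinations, 64 give g8 = 0 and 64 give g8 = 1.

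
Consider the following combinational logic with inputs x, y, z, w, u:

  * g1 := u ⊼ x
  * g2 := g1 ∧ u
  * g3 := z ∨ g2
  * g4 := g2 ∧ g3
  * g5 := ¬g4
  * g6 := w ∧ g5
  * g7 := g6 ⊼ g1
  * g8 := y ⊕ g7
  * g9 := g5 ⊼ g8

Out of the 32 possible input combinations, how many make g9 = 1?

20

g9 = g5 ⊼ g8 must be 1, so at least one of g5, g8 is 0.
Enumerating the 32 input combinations, 20 give g9 = 1 and 12 give g9 = 0.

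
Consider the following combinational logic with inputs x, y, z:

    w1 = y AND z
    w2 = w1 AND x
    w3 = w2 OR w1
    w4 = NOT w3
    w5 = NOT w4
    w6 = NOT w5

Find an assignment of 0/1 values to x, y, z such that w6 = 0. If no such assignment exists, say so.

Check with x=0, y=1, z=1:
w1 = y AND z = 1 AND 1 = 1
w2 = w1 AND x = 1 AND 0 = 0
w3 = w2 OR w1 = 0 OR 1 = 1
w4 = NOT w3 = NOT 1 = 0
w5 = NOT w4 = NOT 0 = 1
w6 = NOT w5 = NOT 1 = 0
So w6 = 0 as required.

x=0, y=1, z=1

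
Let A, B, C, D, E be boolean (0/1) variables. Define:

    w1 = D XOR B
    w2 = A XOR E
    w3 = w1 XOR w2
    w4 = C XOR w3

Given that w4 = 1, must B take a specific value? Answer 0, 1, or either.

either

Both values of B occur among assignments with w4 = 1:
  B=0: A=0, B=0, C=0, D=0, E=1
  B=1: A=0, B=1, C=0, D=0, E=0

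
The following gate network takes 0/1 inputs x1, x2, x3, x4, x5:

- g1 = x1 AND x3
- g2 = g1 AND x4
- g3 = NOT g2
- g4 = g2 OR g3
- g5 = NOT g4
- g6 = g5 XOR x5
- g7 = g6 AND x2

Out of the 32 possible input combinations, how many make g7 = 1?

g7 = g6 AND x2 must be 1, so both g6 = 1 and x2 = 1.
g6 = g5 XOR x5 must be 1, so g5 and x5 differ.
Enumerating the 32 input combinations, 8 give g7 = 1 and 24 give g7 = 0.

8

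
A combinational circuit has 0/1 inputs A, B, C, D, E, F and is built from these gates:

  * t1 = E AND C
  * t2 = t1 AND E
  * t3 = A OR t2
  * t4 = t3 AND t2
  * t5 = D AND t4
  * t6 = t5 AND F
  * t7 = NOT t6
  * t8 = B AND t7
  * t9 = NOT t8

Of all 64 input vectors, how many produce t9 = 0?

30

t9 = NOT t8 must be 0, so t8 = 1.
t8 = B AND t7 must be 1, so both B = 1 and t7 = 1.
t7 = NOT t6 must be 1, so t6 = 0.
Enumerating the 64 input combinations, 30 give t9 = 0 and 34 give t9 = 1.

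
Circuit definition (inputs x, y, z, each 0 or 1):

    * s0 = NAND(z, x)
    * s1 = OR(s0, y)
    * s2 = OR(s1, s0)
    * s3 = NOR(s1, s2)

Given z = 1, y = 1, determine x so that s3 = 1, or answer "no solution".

no solution exists

With z = 1, y = 1 fixed, none of the 2 settings of x give s3 = 1.
For example, with x=0:
s0 = NAND(z, x) = NAND(1, 0) = 1
s1 = OR(s0, y) = OR(1, 1) = 1
s2 = OR(s1, s0) = OR(1, 1) = 1
s3 = NOR(s1, s2) = NOR(1, 1) = 0
giving s3 = 0 ≠ 1.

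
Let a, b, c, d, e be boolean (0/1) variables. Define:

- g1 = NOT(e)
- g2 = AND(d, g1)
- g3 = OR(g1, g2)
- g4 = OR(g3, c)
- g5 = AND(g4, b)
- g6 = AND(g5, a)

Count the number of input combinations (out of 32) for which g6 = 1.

6

g6 = AND(g5, a) must be 1, so both g5 = 1 and a = 1.
g5 = AND(g4, b) must be 1, so both g4 = 1 and b = 1.
Enumerating the 32 input combinations, 6 give g6 = 1 and 26 give g6 = 0.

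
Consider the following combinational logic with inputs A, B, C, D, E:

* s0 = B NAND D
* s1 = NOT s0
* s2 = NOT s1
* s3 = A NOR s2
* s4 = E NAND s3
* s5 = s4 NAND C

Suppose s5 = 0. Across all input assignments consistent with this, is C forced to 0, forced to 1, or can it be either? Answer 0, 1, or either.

s5 = s4 NAND C must be 0, so both s4 = 1 and C = 1.
s4 = E NAND s3 must be 1, so at least one of E, s3 is 0.
Every assignment with s5 = 0 has C = 1; there are 15 such assignment(s).

1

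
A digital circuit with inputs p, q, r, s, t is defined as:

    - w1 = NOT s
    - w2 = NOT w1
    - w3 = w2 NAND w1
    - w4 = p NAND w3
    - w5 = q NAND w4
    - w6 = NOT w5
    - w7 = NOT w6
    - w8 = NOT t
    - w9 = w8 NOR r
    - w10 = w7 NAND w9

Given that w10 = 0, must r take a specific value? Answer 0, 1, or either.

0

w10 = w7 NAND w9 must be 0, so both w7 = 1 and w9 = 1.
Every assignment with w10 = 0 has r = 0; there are 6 such assignment(s).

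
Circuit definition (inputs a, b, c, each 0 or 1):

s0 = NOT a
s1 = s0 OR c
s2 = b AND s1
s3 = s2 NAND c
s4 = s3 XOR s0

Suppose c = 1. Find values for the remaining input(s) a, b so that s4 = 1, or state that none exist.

a=1, b=0

s4 = s3 XOR s0 must be 1, so s3 and s0 differ.
Check with c = 1 and a=1, b=0:
s0 = NOT a = NOT 1 = 0
s1 = s0 OR c = 0 OR 1 = 1
s2 = b AND s1 = 0 AND 1 = 0
s3 = s2 NAND c = 0 NAND 1 = 1
s4 = s3 XOR s0 = 1 XOR 0 = 1
So s4 = 1.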